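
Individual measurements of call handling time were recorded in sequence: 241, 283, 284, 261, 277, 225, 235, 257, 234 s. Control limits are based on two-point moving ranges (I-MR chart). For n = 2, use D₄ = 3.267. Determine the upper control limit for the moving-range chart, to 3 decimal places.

77.183

Moving ranges: 42, 1, 23, 16, 52, 10, 22, 23; M̄R̄ = 189.0000 / 8 = 23.6250
UCL_MR = D₄·M̄R̄ = 3.267 × 23.6250 = 77.1829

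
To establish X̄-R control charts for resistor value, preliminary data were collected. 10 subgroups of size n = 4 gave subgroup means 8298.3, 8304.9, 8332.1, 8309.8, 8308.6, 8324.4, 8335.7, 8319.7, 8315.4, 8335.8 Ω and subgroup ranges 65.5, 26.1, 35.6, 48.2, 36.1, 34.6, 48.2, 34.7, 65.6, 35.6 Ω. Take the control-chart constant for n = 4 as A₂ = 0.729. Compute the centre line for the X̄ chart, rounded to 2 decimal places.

X̄̄ = (8298.3 + 8304.9 + 8332.1 + 8309.8 + 8308.6 + 8324.4 + 8335.7 + 8319.7 + 8315.4 + 8335.8) / 10 = 83184.7000 / 10 = 8318.4700
CL = X̄̄ = 8318.4700

8318.47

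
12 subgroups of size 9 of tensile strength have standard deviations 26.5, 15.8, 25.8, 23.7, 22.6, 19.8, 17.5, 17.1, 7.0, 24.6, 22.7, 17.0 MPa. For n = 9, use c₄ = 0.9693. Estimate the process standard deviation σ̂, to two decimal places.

20.64

s̄ = (26.5 + 15.8 + 25.8 + 23.7 + 22.6 + 19.8 + 17.5 + 17.1 + 7.0 + 24.6 + 22.7 + 17.0) / 12 = 20.0083
σ̂ = s̄ / c₄ = 20.0083 / 0.9693 = 20.6420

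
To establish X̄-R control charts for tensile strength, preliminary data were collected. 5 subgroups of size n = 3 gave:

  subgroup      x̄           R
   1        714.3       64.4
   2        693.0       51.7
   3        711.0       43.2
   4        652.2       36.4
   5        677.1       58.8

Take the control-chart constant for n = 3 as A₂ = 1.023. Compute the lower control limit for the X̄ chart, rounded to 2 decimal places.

X̄̄ = (714.3 + 693.0 + 711.0 + 652.2 + 677.1) / 5 = 3447.6000 / 5 = 689.5200
R̄ = (64.4 + 51.7 + 43.2 + 36.4 + 58.8) / 5 = 254.5000 / 5 = 50.9000
LCL = X̄̄ − A₂·R̄ = 689.5200 − 1.023 × 50.9000 = 637.4493

637.45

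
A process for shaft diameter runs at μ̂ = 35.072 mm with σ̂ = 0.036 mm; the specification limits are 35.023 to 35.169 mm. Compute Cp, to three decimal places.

0.676

Cp = (USL − LSL) / (6σ̂) = (35.169 − 35.023) / (6 × 0.036) = 0.1460 / 0.2160 = 0.6759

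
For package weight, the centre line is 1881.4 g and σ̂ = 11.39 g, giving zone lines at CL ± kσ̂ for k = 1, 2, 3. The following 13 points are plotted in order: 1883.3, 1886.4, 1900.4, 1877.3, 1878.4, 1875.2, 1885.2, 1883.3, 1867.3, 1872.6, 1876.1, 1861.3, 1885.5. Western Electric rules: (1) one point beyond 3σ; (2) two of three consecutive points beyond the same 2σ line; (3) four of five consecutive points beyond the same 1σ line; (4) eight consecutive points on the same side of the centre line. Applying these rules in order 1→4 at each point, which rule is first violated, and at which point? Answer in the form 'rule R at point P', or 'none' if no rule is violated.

none

Zone of each point (C = within 1σ̂, B = 1σ̂–2σ̂, A = 2σ̂–3σ̂, * = beyond 3σ̂; sign = side of CL): 1:+C, 2:+C, 3:+B, 4:-C, 5:-C, 6:-C, 7:+C, 8:+C, 9:-B, 10:-C, 11:-C, 12:-B, 13:+C
No rule fires across all 13 points.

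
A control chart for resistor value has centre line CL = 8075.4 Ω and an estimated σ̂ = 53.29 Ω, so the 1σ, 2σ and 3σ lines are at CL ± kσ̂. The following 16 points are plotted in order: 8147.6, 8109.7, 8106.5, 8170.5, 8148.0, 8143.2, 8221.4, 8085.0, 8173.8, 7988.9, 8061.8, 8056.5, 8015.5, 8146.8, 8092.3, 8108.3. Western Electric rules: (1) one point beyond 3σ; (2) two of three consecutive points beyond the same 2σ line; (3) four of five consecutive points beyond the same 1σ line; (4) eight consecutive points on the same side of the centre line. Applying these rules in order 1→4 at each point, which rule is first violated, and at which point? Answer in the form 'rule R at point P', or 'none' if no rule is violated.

Zone of each point (C = within 1σ̂, B = 1σ̂–2σ̂, A = 2σ̂–3σ̂, * = beyond 3σ̂; sign = side of CL): 1:+B, 2:+C, 3:+C, 4:+B, 5:+B, 6:+B, 7:+A, 8:+C, 9:+B, 10:-B, 11:-C, 12:-C, 13:-B, 14:+B, 15:+C, 16:+C
Rule 3 (four of five consecutive points beyond the same 1σ limit) is satisfied at point 7.

rule 3 at point 7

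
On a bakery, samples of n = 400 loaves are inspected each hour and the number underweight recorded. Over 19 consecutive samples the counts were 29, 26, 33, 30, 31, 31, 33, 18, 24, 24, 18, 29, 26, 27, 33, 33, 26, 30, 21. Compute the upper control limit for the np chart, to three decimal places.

p̄ = Σdᵢ / (k·n) = 522 / (19 × 400) = 0.06868
UCL = np̄ + 3·√(np̄(1−p̄)) = 27.4737 + 3 × √(27.4737×0.93132) = 27.4737 + 3 × 5.0583 = 42.6487

42.649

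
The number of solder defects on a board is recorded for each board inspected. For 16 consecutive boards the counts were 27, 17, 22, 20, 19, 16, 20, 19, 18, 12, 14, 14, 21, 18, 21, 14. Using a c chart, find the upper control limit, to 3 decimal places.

c̄ = (27 + 17 + 22 + 20 + 19 + 16 + 20 + 19 + 18 + 12 + 14 + 14 + 21 + 18 + 21 + 14) / 16 = 292 / 16 = 18.2500
UCL = c̄ + 3√c̄ = 18.2500 + 3 × √18.2500 = 18.2500 + 3 × 4.2720 = 31.0660

31.066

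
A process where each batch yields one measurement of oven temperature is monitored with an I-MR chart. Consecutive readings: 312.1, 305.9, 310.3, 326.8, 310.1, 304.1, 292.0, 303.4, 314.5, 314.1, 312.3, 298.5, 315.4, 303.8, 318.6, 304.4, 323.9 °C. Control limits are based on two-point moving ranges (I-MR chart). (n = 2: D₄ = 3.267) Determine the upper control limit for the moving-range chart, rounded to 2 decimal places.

Moving ranges: 6.2, 4.4, 16.5, 16.7, 6.0, 12.1, 11.4, 11.1, 0.4, 1.8, 13.8, 16.9, 11.6, 14.8, 14.2, 19.5; M̄R̄ = 177.4000 / 16 = 11.0875
UCL_MR = D₄·M̄R̄ = 3.267 × 11.0875 = 36.2229

36.22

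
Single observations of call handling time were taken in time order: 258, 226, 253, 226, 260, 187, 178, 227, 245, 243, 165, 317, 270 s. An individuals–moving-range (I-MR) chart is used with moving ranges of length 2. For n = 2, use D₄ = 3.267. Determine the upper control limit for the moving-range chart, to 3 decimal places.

Moving ranges: 32, 27, 27, 34, 73, 9, 49, 18, 2, 78, 152, 47; M̄R̄ = 548.0000 / 12 = 45.6667
UCL_MR = D₄·M̄R̄ = 3.267 × 45.6667 = 149.1930

149.193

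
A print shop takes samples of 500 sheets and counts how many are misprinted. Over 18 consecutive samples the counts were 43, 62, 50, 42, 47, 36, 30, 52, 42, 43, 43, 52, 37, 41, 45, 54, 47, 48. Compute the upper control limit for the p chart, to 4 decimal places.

p̄ = Σdᵢ / (k·n) = 814 / (18 × 500) = 0.09044
UCL = p̄ + 3·√(p̄(1−p̄)/n) = 0.09044 + 3 × √(0.09044×0.90956/500) = 0.09044 + 3 × 0.01283 = 0.12893

0.1289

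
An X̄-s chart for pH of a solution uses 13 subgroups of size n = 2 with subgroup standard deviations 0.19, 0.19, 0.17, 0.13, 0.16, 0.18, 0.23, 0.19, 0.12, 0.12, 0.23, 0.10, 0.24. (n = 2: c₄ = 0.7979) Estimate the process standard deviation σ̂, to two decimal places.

0.22

s̄ = (0.19 + 0.19 + 0.17 + 0.13 + 0.16 + 0.18 + 0.23 + 0.19 + 0.12 + 0.12 + 0.23 + 0.10 + 0.24) / 13 = 0.1731
σ̂ = s̄ / c₄ = 0.1731 / 0.7979 = 0.2169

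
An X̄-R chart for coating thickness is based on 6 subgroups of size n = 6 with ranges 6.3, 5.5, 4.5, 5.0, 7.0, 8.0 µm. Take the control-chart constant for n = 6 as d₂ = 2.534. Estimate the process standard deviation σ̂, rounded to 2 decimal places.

R̄ = (6.3 + 5.5 + 4.5 + 5.0 + 7.0 + 8.0) / 6 = 6.0500
σ̂ = R̄ / d₂ = 6.0500 / 2.534 = 2.3875

2.39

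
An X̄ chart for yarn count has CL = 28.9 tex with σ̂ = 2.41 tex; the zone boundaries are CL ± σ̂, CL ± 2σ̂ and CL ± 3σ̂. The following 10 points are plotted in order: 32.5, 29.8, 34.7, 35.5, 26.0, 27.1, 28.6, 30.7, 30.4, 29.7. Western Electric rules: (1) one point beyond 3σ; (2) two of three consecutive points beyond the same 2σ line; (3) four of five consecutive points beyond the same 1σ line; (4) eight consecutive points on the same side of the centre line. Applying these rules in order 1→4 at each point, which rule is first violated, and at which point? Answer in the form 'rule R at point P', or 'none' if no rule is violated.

Zone of each point (C = within 1σ̂, B = 1σ̂–2σ̂, A = 2σ̂–3σ̂, * = beyond 3σ̂; sign = side of CL): 1:+B, 2:+C, 3:+A, 4:+A, 5:-B, 6:-C, 7:-C, 8:+C, 9:+C, 10:+C
Rule 2 (two of three consecutive points beyond the same 2σ limit) is satisfied at point 4.

rule 2 at point 4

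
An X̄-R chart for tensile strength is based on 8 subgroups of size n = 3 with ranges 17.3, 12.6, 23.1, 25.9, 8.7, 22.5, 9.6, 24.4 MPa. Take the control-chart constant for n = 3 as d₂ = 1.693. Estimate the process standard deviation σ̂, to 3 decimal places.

R̄ = (17.3 + 12.6 + 23.1 + 25.9 + 8.7 + 22.5 + 9.6 + 24.4) / 8 = 18.0125
σ̂ = R̄ / d₂ = 18.0125 / 1.693 = 10.6394

10.639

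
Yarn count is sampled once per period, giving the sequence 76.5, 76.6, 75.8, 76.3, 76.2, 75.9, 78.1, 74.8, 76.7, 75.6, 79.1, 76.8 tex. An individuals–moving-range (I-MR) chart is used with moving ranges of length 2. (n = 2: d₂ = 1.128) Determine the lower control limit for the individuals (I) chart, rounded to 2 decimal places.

X̄ = (76.5 + 76.6 + 75.8 + 76.3 + 76.2 + 75.9 + 78.1 + 74.8 + 76.7 + 75.6 + 79.1 + 76.8) / 12 = 76.5333
Moving ranges: 0.1, 0.8, 0.5, 0.1, 0.3, 2.2, 3.3, 1.9, 1.1, 3.5, 2.3; M̄R̄ = 16.1000 / 11 = 1.4636
LCL = X̄ − 3·M̄R̄/d₂ = 76.5333 − 3 × 1.4636 / 1.128 = 72.6407

72.64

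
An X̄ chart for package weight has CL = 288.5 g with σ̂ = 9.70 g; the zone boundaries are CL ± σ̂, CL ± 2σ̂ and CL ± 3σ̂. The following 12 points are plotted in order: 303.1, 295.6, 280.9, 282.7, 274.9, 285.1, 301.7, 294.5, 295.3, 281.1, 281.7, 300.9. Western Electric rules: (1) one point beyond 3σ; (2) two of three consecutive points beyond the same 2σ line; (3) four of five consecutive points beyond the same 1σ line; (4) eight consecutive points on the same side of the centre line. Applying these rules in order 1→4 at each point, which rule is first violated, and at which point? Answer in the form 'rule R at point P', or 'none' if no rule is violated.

none

Zone of each point (C = within 1σ̂, B = 1σ̂–2σ̂, A = 2σ̂–3σ̂, * = beyond 3σ̂; sign = side of CL): 1:+B, 2:+C, 3:-C, 4:-C, 5:-B, 6:-C, 7:+B, 8:+C, 9:+C, 10:-C, 11:-C, 12:+B
No rule fires across all 12 points.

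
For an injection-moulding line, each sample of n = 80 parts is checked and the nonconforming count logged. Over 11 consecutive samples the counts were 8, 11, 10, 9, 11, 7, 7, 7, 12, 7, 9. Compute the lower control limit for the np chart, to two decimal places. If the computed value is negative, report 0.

p̄ = Σdᵢ / (k·n) = 98 / (11 × 80) = 0.11136
LCL = np̄ − 3·√(np̄(1−p̄)) = 8.9091 − 3 × 2.8137 = 0.4680

0.47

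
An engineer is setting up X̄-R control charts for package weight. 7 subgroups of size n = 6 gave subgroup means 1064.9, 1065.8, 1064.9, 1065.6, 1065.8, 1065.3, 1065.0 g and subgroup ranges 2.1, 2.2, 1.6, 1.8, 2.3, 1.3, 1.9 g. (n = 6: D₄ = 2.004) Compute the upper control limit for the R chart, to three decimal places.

R̄ = (2.1 + 2.2 + 1.6 + 1.8 + 2.3 + 1.3 + 1.9) / 7 = 13.2000 / 7 = 1.8857
UCL_R = D₄·R̄ = 2.004 × 1.8857 = 3.7790

3.779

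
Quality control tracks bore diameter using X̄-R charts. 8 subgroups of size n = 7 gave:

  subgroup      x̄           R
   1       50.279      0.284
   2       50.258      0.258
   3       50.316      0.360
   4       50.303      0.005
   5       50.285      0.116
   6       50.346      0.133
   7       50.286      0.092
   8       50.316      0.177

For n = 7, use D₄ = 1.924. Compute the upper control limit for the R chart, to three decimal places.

0.343

R̄ = (0.284 + 0.258 + 0.360 + 0.005 + 0.116 + 0.133 + 0.092 + 0.177) / 8 = 1.4250 / 8 = 0.1781
UCL_R = D₄·R̄ = 1.924 × 0.1781 = 0.3427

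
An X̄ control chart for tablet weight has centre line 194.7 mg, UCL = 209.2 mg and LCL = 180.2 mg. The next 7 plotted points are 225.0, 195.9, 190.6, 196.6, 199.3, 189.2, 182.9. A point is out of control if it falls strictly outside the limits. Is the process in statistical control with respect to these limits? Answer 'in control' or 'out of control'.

Compare each point to [180.2, 209.2]: sample 1 = 225.0 > UCL.

out of control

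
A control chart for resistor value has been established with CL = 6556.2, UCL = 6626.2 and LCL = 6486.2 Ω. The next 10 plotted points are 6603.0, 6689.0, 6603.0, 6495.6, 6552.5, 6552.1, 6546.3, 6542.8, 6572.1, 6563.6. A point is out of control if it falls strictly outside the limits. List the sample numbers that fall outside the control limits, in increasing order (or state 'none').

2

Compare each point to [6486.2, 6626.2]: sample 2 = 6689.0 > UCL.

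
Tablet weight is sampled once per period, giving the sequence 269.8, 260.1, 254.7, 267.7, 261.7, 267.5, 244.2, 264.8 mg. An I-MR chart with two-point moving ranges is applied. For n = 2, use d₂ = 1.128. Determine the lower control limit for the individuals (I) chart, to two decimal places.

229.47

X̄ = (269.8 + 260.1 + 254.7 + 267.7 + 261.7 + 267.5 + 244.2 + 264.8) / 8 = 261.3125
Moving ranges: 9.7, 5.4, 13.0, 6.0, 5.8, 23.3, 20.6; M̄R̄ = 83.8000 / 7 = 11.9714
LCL = X̄ − 3·M̄R̄/d₂ = 261.3125 − 3 × 11.9714 / 1.128 = 229.4736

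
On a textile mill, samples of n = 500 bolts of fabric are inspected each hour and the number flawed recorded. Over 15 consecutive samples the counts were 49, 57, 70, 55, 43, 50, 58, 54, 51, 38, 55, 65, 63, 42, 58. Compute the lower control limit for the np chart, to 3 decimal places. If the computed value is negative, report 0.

33.068

p̄ = Σdᵢ / (k·n) = 808 / (15 × 500) = 0.10773
LCL = np̄ − 3·√(np̄(1−p̄)) = 53.8667 − 3 × 6.9328 = 33.0683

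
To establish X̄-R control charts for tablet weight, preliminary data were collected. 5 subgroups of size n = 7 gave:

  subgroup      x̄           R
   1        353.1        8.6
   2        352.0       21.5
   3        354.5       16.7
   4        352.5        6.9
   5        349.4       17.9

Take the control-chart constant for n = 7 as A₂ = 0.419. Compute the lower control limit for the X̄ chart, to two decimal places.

X̄̄ = (353.1 + 352.0 + 354.5 + 352.5 + 349.4) / 5 = 1761.5000 / 5 = 352.3000
R̄ = (8.6 + 21.5 + 16.7 + 6.9 + 17.9) / 5 = 71.6000 / 5 = 14.3200
LCL = X̄̄ − A₂·R̄ = 352.3000 − 0.419 × 14.3200 = 346.2999

346.30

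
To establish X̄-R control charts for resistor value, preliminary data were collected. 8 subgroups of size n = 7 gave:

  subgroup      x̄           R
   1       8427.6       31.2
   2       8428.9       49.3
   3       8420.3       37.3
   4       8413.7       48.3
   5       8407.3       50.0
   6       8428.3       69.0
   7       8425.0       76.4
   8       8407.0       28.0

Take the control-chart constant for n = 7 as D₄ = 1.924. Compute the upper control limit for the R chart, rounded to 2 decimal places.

93.67

R̄ = (31.2 + 49.3 + 37.3 + 48.3 + 50.0 + 69.0 + 76.4 + 28.0) / 8 = 389.5000 / 8 = 48.6875
UCL_R = D₄·R̄ = 1.924 × 48.6875 = 93.6748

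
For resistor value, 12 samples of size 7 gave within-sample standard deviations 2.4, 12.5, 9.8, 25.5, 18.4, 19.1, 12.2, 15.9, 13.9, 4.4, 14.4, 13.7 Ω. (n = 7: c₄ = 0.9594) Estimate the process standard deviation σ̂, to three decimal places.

s̄ = (2.4 + 12.5 + 9.8 + 25.5 + 18.4 + 19.1 + 12.2 + 15.9 + 13.9 + 4.4 + 14.4 + 13.7) / 12 = 13.5167
σ̂ = s̄ / c₄ = 13.5167 / 0.9594 = 14.0887

14.089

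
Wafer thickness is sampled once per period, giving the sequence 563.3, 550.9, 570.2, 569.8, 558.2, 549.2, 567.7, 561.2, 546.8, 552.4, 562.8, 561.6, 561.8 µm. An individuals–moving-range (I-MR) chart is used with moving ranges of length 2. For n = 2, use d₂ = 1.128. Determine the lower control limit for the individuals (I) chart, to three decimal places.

535.416

X̄ = (563.3 + 550.9 + 570.2 + 569.8 + 558.2 + 549.2 + 567.7 + 561.2 + 546.8 + 552.4 + 562.8 + 561.6 + 561.8) / 13 = 559.6846
Moving ranges: 12.4, 19.3, 0.4, 11.6, 9.0, 18.5, 6.5, 14.4, 5.6, 10.4, 1.2, 0.2; M̄R̄ = 109.5000 / 12 = 9.1250
LCL = X̄ − 3·M̄R̄/d₂ = 559.6846 − 3 × 9.1250 / 1.128 = 535.4160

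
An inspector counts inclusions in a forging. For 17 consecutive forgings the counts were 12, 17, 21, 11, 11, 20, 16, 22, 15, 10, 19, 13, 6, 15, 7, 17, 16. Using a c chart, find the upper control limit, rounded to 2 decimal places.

c̄ = (12 + 17 + 21 + 11 + 11 + 20 + 16 + 22 + 15 + 10 + 19 + 13 + 6 + 15 + 7 + 17 + 16) / 17 = 248 / 17 = 14.5882
UCL = c̄ + 3√c̄ = 14.5882 + 3 × √14.5882 = 14.5882 + 3 × 3.8195 = 26.0466

26.05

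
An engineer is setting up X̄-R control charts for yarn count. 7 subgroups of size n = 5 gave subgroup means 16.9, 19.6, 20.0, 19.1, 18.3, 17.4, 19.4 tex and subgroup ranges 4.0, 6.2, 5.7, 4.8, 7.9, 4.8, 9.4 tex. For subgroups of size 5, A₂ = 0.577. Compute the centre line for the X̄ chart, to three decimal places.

18.671

X̄̄ = (16.9 + 19.6 + 20.0 + 19.1 + 18.3 + 17.4 + 19.4) / 7 = 130.7000 / 7 = 18.6714
CL = X̄̄ = 18.6714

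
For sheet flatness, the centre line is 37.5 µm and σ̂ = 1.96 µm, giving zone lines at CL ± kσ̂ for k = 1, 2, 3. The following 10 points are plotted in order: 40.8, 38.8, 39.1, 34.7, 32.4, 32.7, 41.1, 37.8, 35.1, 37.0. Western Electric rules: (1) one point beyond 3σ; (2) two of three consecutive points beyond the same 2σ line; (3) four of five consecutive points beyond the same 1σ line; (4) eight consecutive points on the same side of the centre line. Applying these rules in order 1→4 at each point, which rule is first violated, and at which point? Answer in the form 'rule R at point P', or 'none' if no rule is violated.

rule 2 at point 6

Zone of each point (C = within 1σ̂, B = 1σ̂–2σ̂, A = 2σ̂–3σ̂, * = beyond 3σ̂; sign = side of CL): 1:+B, 2:+C, 3:+C, 4:-B, 5:-A, 6:-A, 7:+B, 8:+C, 9:-B, 10:-C
Rule 2 (two of three consecutive points beyond the same 2σ limit) is satisfied at point 6.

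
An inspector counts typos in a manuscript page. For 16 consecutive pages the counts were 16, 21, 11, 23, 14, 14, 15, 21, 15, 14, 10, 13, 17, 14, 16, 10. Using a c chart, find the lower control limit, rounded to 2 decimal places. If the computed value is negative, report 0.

c̄ = (16 + 21 + 11 + 23 + 14 + 14 + 15 + 21 + 15 + 14 + 10 + 13 + 17 + 14 + 16 + 10) / 16 = 244 / 16 = 15.2500
LCL = c̄ − 3√c̄ = 15.2500 − 3 × 3.9051 = 3.5346

3.53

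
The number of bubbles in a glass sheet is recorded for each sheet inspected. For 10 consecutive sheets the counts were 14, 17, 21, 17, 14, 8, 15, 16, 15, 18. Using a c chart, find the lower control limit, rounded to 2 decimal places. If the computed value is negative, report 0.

c̄ = (14 + 17 + 21 + 17 + 14 + 8 + 15 + 16 + 15 + 18) / 10 = 155 / 10 = 15.5000
LCL = c̄ − 3√c̄ = 15.5000 − 3 × 3.9370 = 3.6890

3.69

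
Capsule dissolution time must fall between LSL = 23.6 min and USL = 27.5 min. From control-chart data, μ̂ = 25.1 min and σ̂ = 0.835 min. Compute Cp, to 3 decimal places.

Cp = (USL − LSL) / (6σ̂) = (27.5 − 23.6) / (6 × 0.835) = 3.9000 / 5.0100 = 0.7784

0.778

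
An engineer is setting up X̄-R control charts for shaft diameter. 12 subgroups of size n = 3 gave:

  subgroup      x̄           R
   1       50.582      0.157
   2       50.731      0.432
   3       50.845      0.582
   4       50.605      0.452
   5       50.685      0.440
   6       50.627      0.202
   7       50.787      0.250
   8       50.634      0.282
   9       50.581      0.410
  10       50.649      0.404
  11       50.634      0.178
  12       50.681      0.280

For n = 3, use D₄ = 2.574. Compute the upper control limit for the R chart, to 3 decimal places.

0.873

R̄ = (0.157 + 0.432 + 0.582 + 0.452 + 0.440 + 0.202 + 0.250 + 0.282 + 0.410 + 0.404 + 0.178 + 0.280) / 12 = 4.0690 / 12 = 0.3391
UCL_R = D₄·R̄ = 2.574 × 0.3391 = 0.8728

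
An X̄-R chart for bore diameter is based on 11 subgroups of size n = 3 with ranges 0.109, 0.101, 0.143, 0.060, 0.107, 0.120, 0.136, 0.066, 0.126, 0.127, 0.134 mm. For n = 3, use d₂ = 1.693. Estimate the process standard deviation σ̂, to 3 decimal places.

0.066

R̄ = (0.109 + 0.101 + 0.143 + 0.060 + 0.107 + 0.120 + 0.136 + 0.066 + 0.126 + 0.127 + 0.134) / 11 = 0.1117
σ̂ = R̄ / d₂ = 0.1117 / 1.693 = 0.0660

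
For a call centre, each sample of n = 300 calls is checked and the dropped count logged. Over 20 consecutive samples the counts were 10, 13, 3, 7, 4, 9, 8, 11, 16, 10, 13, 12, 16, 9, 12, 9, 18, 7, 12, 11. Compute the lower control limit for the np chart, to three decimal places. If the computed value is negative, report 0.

p̄ = Σdᵢ / (k·n) = 210 / (20 × 300) = 0.03500
LCL = np̄ − 3·√(np̄(1−p̄)) = 10.5000 − 3 × 3.1832 = 0.9505

0.951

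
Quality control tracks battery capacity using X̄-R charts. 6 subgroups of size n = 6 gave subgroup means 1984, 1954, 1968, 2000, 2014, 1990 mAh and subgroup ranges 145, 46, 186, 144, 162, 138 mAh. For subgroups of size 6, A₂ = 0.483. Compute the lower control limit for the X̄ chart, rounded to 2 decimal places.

1918.91

X̄̄ = (1984 + 1954 + 1968 + 2000 + 2014 + 1990) / 6 = 11910.0000 / 6 = 1985.0000
R̄ = (145 + 46 + 186 + 144 + 162 + 138) / 6 = 821.0000 / 6 = 136.8333
LCL = X̄̄ − A₂·R̄ = 1985.0000 − 0.483 × 136.8333 = 1918.9095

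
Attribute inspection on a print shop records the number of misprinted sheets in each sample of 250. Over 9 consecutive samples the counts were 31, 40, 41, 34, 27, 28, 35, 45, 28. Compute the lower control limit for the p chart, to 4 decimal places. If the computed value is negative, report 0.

0.0720

p̄ = Σdᵢ / (k·n) = 309 / (9 × 250) = 0.13733
LCL = p̄ − 3·√(p̄(1−p̄)/n) = 0.13733 − 3 × 0.02177 = 0.07203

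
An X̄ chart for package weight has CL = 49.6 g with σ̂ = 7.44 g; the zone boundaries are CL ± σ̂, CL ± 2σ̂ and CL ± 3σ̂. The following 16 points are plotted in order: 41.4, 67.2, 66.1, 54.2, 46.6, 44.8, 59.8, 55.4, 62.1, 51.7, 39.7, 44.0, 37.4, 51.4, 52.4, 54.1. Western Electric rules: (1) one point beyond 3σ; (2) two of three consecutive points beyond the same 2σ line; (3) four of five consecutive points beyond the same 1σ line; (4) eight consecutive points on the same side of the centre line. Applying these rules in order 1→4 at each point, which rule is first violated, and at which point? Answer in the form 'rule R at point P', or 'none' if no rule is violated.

Zone of each point (C = within 1σ̂, B = 1σ̂–2σ̂, A = 2σ̂–3σ̂, * = beyond 3σ̂; sign = side of CL): 1:-B, 2:+A, 3:+A, 4:+C, 5:-C, 6:-C, 7:+B, 8:+C, 9:+B, 10:+C, 11:-B, 12:-C, 13:-B, 14:+C, 15:+C, 16:+C
Rule 2 (two of three consecutive points beyond the same 2σ limit) is satisfied at point 3.

rule 2 at point 3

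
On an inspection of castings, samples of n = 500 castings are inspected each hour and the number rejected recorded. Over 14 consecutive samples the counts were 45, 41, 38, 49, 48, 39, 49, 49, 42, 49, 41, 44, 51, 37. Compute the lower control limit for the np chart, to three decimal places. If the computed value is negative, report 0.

p̄ = Σdᵢ / (k·n) = 622 / (14 × 500) = 0.08886
LCL = np̄ − 3·√(np̄(1−p̄)) = 44.4286 − 3 × 6.3625 = 25.3412

25.341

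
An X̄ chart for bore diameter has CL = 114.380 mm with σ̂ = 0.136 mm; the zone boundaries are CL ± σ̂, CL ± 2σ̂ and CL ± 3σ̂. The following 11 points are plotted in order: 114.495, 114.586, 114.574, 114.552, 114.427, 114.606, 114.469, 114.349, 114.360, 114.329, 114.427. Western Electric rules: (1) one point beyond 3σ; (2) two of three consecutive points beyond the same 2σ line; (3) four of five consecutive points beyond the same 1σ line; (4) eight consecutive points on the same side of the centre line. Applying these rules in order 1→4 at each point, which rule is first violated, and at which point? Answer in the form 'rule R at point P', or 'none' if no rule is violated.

rule 3 at point 6

Zone of each point (C = within 1σ̂, B = 1σ̂–2σ̂, A = 2σ̂–3σ̂, * = beyond 3σ̂; sign = side of CL): 1:+C, 2:+B, 3:+B, 4:+B, 5:+C, 6:+B, 7:+C, 8:-C, 9:-C, 10:-C, 11:+C
Rule 3 (four of five consecutive points beyond the same 1σ limit) is satisfied at point 6.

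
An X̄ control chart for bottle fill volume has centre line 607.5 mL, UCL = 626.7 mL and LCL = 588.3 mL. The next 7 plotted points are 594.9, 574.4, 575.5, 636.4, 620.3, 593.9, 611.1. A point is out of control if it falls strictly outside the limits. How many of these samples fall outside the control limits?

Compare each point to [588.3, 626.7]: sample 2 = 574.4 < LCL; sample 3 = 575.5 < LCL; sample 4 = 636.4 > UCL.

3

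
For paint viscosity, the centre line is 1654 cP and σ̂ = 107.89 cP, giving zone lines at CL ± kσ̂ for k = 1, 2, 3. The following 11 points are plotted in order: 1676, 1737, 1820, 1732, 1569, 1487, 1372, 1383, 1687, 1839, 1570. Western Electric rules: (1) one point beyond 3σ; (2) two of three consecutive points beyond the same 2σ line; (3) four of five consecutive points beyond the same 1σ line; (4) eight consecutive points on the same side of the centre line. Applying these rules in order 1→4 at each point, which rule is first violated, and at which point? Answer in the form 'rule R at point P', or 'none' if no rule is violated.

rule 2 at point 8

Zone of each point (C = within 1σ̂, B = 1σ̂–2σ̂, A = 2σ̂–3σ̂, * = beyond 3σ̂; sign = side of CL): 1:+C, 2:+C, 3:+B, 4:+C, 5:-C, 6:-B, 7:-A, 8:-A, 9:+C, 10:+B, 11:-C
Rule 2 (two of three consecutive points beyond the same 2σ limit) is satisfied at point 8.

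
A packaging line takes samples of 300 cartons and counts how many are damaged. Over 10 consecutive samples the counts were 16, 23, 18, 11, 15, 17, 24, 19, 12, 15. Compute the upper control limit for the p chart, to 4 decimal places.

0.0967

p̄ = Σdᵢ / (k·n) = 170 / (10 × 300) = 0.05667
UCL = p̄ + 3·√(p̄(1−p̄)/n) = 0.05667 + 3 × √(0.05667×0.94333/300) = 0.05667 + 3 × 0.01335 = 0.09671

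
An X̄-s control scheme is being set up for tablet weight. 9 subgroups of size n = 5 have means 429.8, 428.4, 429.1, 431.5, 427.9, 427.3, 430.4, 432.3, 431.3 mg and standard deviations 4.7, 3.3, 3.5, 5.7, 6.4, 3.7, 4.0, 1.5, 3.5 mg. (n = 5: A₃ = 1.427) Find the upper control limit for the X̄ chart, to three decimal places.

X̄̄ = (429.8 + 428.4 + 429.1 + 431.5 + 427.9 + 427.3 + 430.4 + 432.3 + 431.3) / 9 = 429.7778
s̄ = (4.7 + 3.3 + 3.5 + 5.7 + 6.4 + 3.7 + 4.0 + 1.5 + 3.5) / 9 = 4.0333
UCL = X̄̄ + A₃·s̄ = 429.7778 + 1.427 × 4.0333 = 435.5333

435.533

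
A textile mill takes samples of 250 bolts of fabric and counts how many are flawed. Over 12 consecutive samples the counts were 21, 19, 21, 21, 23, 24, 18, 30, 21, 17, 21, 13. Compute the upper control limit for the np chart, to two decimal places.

p̄ = Σdᵢ / (k·n) = 249 / (12 × 250) = 0.08300
UCL = np̄ + 3·√(np̄(1−p̄)) = 20.7500 + 3 × √(20.7500×0.91700) = 20.7500 + 3 × 4.3621 = 33.8362

33.84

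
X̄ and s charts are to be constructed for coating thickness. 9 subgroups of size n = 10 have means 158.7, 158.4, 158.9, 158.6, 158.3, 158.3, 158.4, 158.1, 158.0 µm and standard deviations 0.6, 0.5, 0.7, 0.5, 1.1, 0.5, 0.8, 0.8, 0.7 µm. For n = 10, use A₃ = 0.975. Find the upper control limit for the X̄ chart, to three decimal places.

159.083

X̄̄ = (158.7 + 158.4 + 158.9 + 158.6 + 158.3 + 158.3 + 158.4 + 158.1 + 158.0) / 9 = 158.4111
s̄ = (0.6 + 0.5 + 0.7 + 0.5 + 1.1 + 0.5 + 0.8 + 0.8 + 0.7) / 9 = 0.6889
UCL = X̄̄ + A₃·s̄ = 158.4111 + 0.975 × 0.6889 = 159.0828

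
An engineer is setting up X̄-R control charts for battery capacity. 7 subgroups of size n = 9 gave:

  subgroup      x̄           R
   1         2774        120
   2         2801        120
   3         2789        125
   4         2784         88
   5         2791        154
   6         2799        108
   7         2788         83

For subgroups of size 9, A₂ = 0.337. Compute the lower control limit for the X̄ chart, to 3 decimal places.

2751.011

X̄̄ = (2774 + 2801 + 2789 + 2784 + 2791 + 2799 + 2788) / 7 = 19526.0000 / 7 = 2789.4286
R̄ = (120 + 120 + 125 + 88 + 154 + 108 + 83) / 7 = 798.0000 / 7 = 114.0000
LCL = X̄̄ − A₂·R̄ = 2789.4286 − 0.337 × 114.0000 = 2751.0106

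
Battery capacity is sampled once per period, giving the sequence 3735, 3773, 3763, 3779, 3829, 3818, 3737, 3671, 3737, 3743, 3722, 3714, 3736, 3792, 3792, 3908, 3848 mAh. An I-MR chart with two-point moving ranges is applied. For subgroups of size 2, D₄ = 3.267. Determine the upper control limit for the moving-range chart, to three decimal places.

128.026

Moving ranges: 38, 10, 16, 50, 11, 81, 66, 66, 6, 21, 8, 22, 56, 0, 116, 60; M̄R̄ = 627.0000 / 16 = 39.1875
UCL_MR = D₄·M̄R̄ = 3.267 × 39.1875 = 128.0256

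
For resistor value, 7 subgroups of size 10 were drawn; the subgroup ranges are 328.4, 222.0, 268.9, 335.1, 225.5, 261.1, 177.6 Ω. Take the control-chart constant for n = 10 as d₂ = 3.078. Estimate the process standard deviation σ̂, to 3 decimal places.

R̄ = (328.4 + 222.0 + 268.9 + 335.1 + 225.5 + 261.1 + 177.6) / 7 = 259.8000
σ̂ = R̄ / d₂ = 259.8000 / 3.078 = 84.4055

84.405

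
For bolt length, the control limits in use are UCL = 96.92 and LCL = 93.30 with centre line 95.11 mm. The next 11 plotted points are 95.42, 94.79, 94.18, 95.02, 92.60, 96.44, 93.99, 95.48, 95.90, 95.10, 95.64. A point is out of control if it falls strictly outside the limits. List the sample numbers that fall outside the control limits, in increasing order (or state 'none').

Compare each point to [93.30, 96.92]: sample 5 = 92.60 < LCL.

5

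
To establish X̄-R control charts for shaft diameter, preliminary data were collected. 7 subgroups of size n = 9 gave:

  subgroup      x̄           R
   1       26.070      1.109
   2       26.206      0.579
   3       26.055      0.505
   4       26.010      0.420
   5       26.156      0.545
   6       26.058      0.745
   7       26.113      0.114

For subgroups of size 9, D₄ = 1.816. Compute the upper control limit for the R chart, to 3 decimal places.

1.042

R̄ = (1.109 + 0.579 + 0.505 + 0.420 + 0.545 + 0.745 + 0.114) / 7 = 4.0170 / 7 = 0.5739
UCL_R = D₄·R̄ = 1.816 × 0.5739 = 1.0421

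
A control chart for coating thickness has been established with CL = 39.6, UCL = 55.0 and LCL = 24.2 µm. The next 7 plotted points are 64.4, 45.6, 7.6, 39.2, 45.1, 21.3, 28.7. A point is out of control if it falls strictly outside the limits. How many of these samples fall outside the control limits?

Compare each point to [24.2, 55.0]: sample 1 = 64.4 > UCL; sample 3 = 7.6 < LCL; sample 6 = 21.3 < LCL.

3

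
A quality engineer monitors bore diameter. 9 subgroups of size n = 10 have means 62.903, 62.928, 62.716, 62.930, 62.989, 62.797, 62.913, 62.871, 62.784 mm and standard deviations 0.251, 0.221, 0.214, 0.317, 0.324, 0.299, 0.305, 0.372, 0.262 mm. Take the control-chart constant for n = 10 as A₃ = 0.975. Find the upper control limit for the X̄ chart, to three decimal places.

63.148

X̄̄ = (62.903 + 62.928 + 62.716 + 62.930 + 62.989 + 62.797 + 62.913 + 62.871 + 62.784) / 9 = 62.8701
s̄ = (0.251 + 0.221 + 0.214 + 0.317 + 0.324 + 0.299 + 0.305 + 0.372 + 0.262) / 9 = 0.2850
UCL = X̄̄ + A₃·s̄ = 62.8701 + 0.975 × 0.2850 = 63.1480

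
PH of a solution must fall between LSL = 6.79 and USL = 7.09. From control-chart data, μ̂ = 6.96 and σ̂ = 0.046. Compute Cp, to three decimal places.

1.087

Cp = (USL − LSL) / (6σ̂) = (7.09 − 6.79) / (6 × 0.046) = 0.3000 / 0.2760 = 1.0870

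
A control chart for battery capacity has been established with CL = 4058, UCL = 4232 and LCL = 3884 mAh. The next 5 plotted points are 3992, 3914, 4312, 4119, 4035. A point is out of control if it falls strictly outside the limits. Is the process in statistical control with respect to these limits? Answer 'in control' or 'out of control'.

Compare each point to [3884, 4232]: sample 3 = 4312 > UCL.

out of control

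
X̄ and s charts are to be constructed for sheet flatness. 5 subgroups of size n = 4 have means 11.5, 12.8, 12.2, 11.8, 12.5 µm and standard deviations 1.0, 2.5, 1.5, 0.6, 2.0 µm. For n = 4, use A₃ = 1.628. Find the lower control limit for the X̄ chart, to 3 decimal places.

9.685

X̄̄ = (11.5 + 12.8 + 12.2 + 11.8 + 12.5) / 5 = 12.1600
s̄ = (1.0 + 2.5 + 1.5 + 0.6 + 2.0) / 5 = 1.5200
LCL = X̄̄ − A₃·s̄ = 12.1600 − 1.628 × 1.5200 = 9.6854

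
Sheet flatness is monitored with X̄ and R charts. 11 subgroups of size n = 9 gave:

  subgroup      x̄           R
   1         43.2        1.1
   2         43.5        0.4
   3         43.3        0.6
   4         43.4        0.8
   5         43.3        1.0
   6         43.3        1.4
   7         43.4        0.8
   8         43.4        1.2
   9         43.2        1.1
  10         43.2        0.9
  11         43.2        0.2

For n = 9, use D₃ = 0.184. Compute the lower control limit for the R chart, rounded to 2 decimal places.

0.16

R̄ = (1.1 + 0.4 + 0.6 + 0.8 + 1.0 + 1.4 + 0.8 + 1.2 + 1.1 + 0.9 + 0.2) / 11 = 9.5000 / 11 = 0.8636
LCL_R = D₃·R̄ = 0.184 × 0.8636 = 0.1589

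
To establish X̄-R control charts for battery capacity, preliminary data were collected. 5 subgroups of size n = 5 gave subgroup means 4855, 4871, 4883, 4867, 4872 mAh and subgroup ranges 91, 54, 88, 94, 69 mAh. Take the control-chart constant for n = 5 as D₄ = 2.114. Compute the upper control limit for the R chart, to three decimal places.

R̄ = (91 + 54 + 88 + 94 + 69) / 5 = 396.0000 / 5 = 79.2000
UCL_R = D₄·R̄ = 2.114 × 79.2000 = 167.4288

167.429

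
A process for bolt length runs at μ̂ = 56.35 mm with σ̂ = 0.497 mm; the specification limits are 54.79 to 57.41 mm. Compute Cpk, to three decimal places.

Cpu = (USL − μ̂) / (3σ̂) = (57.41 − 56.35) / (3 × 0.497) = 0.7109; Cpl = (μ̂ − LSL) / (3σ̂) = (56.35 − 54.79) / (3 × 0.497) = 1.0463; Cpk = min(Cpu, Cpl) = 0.7109

0.711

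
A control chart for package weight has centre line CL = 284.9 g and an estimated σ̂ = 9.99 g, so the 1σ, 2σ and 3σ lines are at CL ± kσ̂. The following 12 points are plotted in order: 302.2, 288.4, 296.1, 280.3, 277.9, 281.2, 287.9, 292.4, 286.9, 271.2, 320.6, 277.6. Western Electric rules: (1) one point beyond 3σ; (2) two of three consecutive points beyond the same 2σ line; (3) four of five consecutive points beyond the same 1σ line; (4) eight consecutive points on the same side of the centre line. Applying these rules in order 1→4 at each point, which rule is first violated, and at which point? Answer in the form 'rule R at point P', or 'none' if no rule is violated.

Zone of each point (C = within 1σ̂, B = 1σ̂–2σ̂, A = 2σ̂–3σ̂, * = beyond 3σ̂; sign = side of CL): 1:+B, 2:+C, 3:+B, 4:-C, 5:-C, 6:-C, 7:+C, 8:+C, 9:+C, 10:-B, 11:+*, 12:-C
Rule 1 (one point beyond the 3σ limits) is satisfied at point 11.

rule 1 at point 11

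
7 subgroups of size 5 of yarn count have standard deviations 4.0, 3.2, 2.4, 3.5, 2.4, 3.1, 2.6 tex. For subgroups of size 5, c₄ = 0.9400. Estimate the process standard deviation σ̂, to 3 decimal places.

3.222

s̄ = (4.0 + 3.2 + 2.4 + 3.5 + 2.4 + 3.1 + 2.6) / 7 = 3.0286
σ̂ = s̄ / c₄ = 3.0286 / 0.9400 = 3.2219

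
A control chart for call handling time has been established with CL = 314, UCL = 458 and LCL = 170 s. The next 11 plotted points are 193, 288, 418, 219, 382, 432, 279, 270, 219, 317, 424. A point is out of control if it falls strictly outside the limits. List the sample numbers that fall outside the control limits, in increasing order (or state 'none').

All 11 points lie within [170, 458].

none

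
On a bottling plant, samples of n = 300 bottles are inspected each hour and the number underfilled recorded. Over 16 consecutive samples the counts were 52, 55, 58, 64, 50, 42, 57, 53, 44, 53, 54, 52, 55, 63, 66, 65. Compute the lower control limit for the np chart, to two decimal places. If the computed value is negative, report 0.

35.05

p̄ = Σdᵢ / (k·n) = 883 / (16 × 300) = 0.18396
LCL = np̄ − 3·√(np̄(1−p̄)) = 55.1875 − 3 × 6.7108 = 35.0550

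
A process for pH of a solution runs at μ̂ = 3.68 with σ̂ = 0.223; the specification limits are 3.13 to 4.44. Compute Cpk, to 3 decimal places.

0.822

Cpu = (USL − μ̂) / (3σ̂) = (4.44 − 3.68) / (3 × 0.223) = 1.1360; Cpl = (μ̂ − LSL) / (3σ̂) = (3.68 − 3.13) / (3 × 0.223) = 0.8221; Cpk = min(Cpu, Cpl) = 0.8221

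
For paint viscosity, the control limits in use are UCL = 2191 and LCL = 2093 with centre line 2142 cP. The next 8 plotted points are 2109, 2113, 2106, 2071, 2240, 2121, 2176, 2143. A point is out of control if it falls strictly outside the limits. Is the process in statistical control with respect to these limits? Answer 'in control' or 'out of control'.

Compare each point to [2093, 2191]: sample 4 = 2071 < LCL; sample 5 = 2240 > UCL.

out of control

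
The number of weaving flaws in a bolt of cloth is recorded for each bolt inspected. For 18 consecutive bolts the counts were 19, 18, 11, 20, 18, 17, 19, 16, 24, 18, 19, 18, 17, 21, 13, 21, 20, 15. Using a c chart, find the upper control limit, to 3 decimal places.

c̄ = (19 + 18 + 11 + 20 + 18 + 17 + 19 + 16 + 24 + 18 + 19 + 18 + 17 + 21 + 13 + 21 + 20 + 15) / 18 = 324 / 18 = 18.0000
UCL = c̄ + 3√c̄ = 18.0000 + 3 × √18.0000 = 18.0000 + 3 × 4.2426 = 30.7279

30.728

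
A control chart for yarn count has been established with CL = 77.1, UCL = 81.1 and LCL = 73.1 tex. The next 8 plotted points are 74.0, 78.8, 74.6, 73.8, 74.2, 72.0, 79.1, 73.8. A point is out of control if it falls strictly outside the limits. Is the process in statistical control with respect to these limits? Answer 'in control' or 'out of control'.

Compare each point to [73.1, 81.1]: sample 6 = 72.0 < LCL.

out of control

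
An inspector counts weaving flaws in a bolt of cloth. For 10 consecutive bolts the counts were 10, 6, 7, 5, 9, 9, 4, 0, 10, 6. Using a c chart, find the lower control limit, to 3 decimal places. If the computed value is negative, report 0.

c̄ = (10 + 6 + 7 + 5 + 9 + 9 + 4 + 0 + 10 + 6) / 10 = 66 / 10 = 6.6000
LCL = c̄ − 3√c̄ = 6.6000 − 3 × 2.5690 = -1.1071 → 0 (cannot be negative)

0.000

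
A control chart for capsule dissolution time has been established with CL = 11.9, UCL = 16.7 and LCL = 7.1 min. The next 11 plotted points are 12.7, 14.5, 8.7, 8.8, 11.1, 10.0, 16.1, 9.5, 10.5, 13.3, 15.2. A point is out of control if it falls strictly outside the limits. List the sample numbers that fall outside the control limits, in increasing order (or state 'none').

All 11 points lie within [7.1, 16.7].

none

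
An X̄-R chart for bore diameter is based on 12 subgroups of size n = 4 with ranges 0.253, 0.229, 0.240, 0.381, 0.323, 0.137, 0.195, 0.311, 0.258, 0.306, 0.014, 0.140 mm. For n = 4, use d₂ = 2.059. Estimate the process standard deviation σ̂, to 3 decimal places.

R̄ = (0.253 + 0.229 + 0.240 + 0.381 + 0.323 + 0.137 + 0.195 + 0.311 + 0.258 + 0.306 + 0.014 + 0.140) / 12 = 0.2322
σ̂ = R̄ / d₂ = 0.2322 / 2.059 = 0.1128

0.113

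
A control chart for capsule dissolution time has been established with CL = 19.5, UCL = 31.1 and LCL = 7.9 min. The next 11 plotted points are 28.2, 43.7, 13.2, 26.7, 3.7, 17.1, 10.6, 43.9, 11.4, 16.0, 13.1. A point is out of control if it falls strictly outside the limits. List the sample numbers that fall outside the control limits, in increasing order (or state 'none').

2, 5, 8

Compare each point to [7.9, 31.1]: sample 2 = 43.7 > UCL; sample 5 = 3.7 < LCL; sample 8 = 43.9 > UCL.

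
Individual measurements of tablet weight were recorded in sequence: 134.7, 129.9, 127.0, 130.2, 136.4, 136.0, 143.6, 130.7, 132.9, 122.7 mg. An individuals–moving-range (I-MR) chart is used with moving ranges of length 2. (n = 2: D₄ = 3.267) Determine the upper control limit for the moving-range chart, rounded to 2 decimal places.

18.30

Moving ranges: 4.8, 2.9, 3.2, 6.2, 0.4, 7.6, 12.9, 2.2, 10.2; M̄R̄ = 50.4000 / 9 = 5.6000
UCL_MR = D₄·M̄R̄ = 3.267 × 5.6000 = 18.2952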